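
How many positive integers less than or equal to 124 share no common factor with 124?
60

124 = 2^2 × 31
φ(n) = n × ∏(1 - 1/p) for each prime p dividing n
φ(124) = 124 × (1 - 1/2) × (1 - 1/31) = 60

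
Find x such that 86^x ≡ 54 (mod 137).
23

Baby-step giant-step with step n = ⌈√137⌉ = 12.
Baby steps 86^j mod 137 (j:value) for j=0..11: 0:1, 1:86, 2:135, 3:102, 4:4, 5:70, 6:129, 7:134, 8:16, 9:6, 10:105, 11:125.
Giant-step multiplier: 86^(-12) ≡ 86^(136-12) = 86^124 ≡ 15 (mod 137).
Giant steps γ_i = 54·15^i mod 137: γ_0=54, γ_1=125 (in table at j=11).
x = i·n + j = 1·12 + 11 = 23.
Check: 86^23 ≡ 54 (mod 137).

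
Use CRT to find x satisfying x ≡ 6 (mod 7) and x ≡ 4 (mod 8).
20

Using Chinese Remainder Theorem:
M = 7 × 8 = 56
M1 = 8, M2 = 7
y1 = 8^(-1) mod 7 = 1
y2 = 7^(-1) mod 8 = 7
x = (6×8×1 + 4×7×7) mod 56 = 20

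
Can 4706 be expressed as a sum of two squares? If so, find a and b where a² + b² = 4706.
35² + 59² (a=35, b=59)

Factorization: 4706 = 2 × 13 × 181
By Fermat: n is sum of two squares iff every prime p ≡ 3 (mod 4) appears to even power.
All primes ≡ 3 (mod 4) appear to even power.
Search a = 0, 1, 2, … for 4706 - a² a perfect square: first hit at a = 35: 4706 - 1225 = 3481 = 59².
4706 = 35² + 59² = 1225 + 3481 ✓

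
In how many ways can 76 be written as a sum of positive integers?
9289091

p(n) counts ways to write n as a sum of positive integers (order ignored).
Euler's pentagonal recurrence: p(k) = p(k-1) + p(k-2) - p(k-5) - p(k-7) + p(k-12) + p(k-15) - ... (offsets j(3j∓1)/2, signs ++--, p(0)=1, p(<0)=0).
DP table for k = 0..75: p(0)=1, p(1)=1, p(2)=2, p(3)=3, p(4)=5, p(5)=7, p(6)=11, p(7)=15, p(8)=22, p(9)=30, p(10)=42, p(11)=56, p(12)=77, p(13)=101, p(14)=135, p(15)=176, p(16)=231, p(17)=297, p(18)=385, p(19)=490, p(20)=627, p(21)=792, p(22)=1002, p(23)=1255, p(24)=1575, p(25)=1958, p(26)=2436, p(27)=3010, p(28)=3718, p(29)=4565, p(30)=5604, p(31)=6842, p(32)=8349, p(33)=10143, p(34)=12310, p(35)=14883, p(36)=17977, p(37)=21637, p(38)=26015, p(39)=31185, p(40)=37338, p(41)=44583, p(42)=53174, p(43)=63261, p(44)=75175, p(45)=89134, p(46)=105558, p(47)=124754, p(48)=147273, p(49)=173525, p(50)=204226, p(51)=239943, p(52)=281589, p(53)=329931, p(54)=386155, p(55)=451276, p(56)=526823, p(57)=614154, p(58)=715220, p(59)=831820, p(60)=966467, p(61)=1121505, p(62)=1300156, p(63)=1505499, p(64)=1741630, p(65)=2012558, p(66)=2323520, p(67)=2679689, p(68)=3087735, p(69)=3554345, p(70)=4087968, p(71)=4697205, p(72)=5392783, p(73)=6185689, p(74)=7089500, p(75)=8118264.
Final step: p(76) = p(75) + p(74) - p(71) - p(69) + p(64) + p(61) - p(54) - p(50) + p(41) + p(36) - p(25) - p(19) + p(6)
= 8118264 + 7089500 - 4697205 - 3554345 + 1741630 + 1121505 - 386155 - 204226 + 44583 + 17977 - 1958 - 490 + 11
= 9289091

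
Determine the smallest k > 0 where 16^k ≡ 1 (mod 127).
7

127 is prime, so ord(16) divides φ(127) = 126.
Divisors of 126: 1, 2, 3, 6, 7, 9, 14, 18, 21, 42, 63, 126.
Repeated squaring: 16^1 ≡ 16, 16^2 ≡ 2, 16^4 ≡ 4, 16^8 ≡ 16, 16^16 ≡ 2, 16^32 ≡ 4, 16^64 ≡ 16 (mod 127).
Test 16^d mod 127 for each divisor d in increasing order:
16^1 ≡ 16
16^2 ≡ 2
16^3 = 16^2·16^1 ≡ 32
16^6 = 16^4·16^2 ≡ 8
16^7 = 16^4·16^2·16^1 ≡ 1  ← first divisor giving 1
The order is 7.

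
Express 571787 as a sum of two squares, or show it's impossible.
Not possible

Factorization: 571787 = 83^3
By Fermat: n is sum of two squares iff every prime p ≡ 3 (mod 4) appears to even power.
Prime(s) ≡ 3 (mod 4) with odd exponent: [(83, 3)]
Therefore 571787 cannot be expressed as a² + b².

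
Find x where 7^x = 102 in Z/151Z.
77

Baby-step giant-step with step n = ⌈√151⌉ = 13.
Baby steps 7^j mod 151 (j:value) for j=0..12: 0:1, 1:7, 2:49, 3:41, 4:136, 5:46, 6:20, 7:140, 8:74, 9:65, 10:2, 11:14, 12:98.
Giant-step multiplier: 7^(-13) ≡ 7^(150-13) = 7^137 ≡ 35 (mod 151).
Giant steps γ_i = 102·35^i mod 151: γ_0=102, γ_1=97, γ_2=73, γ_3=139, γ_4=33, γ_5=98 (in table at j=12).
x = i·n + j = 5·13 + 12 = 77.
Check: 7^77 ≡ 102 (mod 151).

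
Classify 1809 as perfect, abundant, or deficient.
deficient

Proper divisors of 1809: sum = 1 + 3 + 9 + 27 + 67 + 201 + 603 = 911
Since 911 < 1809, 1809 is deficient.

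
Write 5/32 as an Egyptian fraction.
1/7 + 1/75 + 1/16800

Greedy algorithm:
5/32: ceiling(32/5) = 7, use 1/7
3/224: ceiling(224/3) = 75, use 1/75
1/16800: ceiling(16800/1) = 16800, use 1/16800
Result: 5/32 = 1/7 + 1/75 + 1/16800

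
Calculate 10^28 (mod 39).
16

Repeated squaring. Binary of 28 = 11100.
10^1 ≡ 10 (mod 39); 10^2 ≡ 22 (mod 39); 10^4 ≡ 16 (mod 39); 10^8 ≡ 22 (mod 39); 10^16 ≡ 16 (mod 39)
10^28 = 10^4 × 10^8 × 10^16 ≡ 16 (mod 39)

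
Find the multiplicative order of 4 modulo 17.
4

17 is prime, so ord(4) divides φ(17) = 16.
Divisors of 16: 1, 2, 4, 8, 16.
Repeated squaring: 4^1 ≡ 4, 4^2 ≡ 16, 4^4 ≡ 1, 4^8 ≡ 1, 4^16 ≡ 1 (mod 17).
Test 4^d mod 17 for each divisor d in increasing order:
4^1 ≡ 4
4^2 ≡ 16
4^4 ≡ 1  ← first divisor giving 1
The order is 4.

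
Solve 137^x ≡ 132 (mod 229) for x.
196

Baby-step giant-step with step n = ⌈√229⌉ = 16.
Baby steps 137^j mod 229 (j:value) for j=0..15: 0:1, 1:137, 2:220, 3:141, 4:81, 5:105, 6:187, 7:200, 8:149, 9:32, 10:33, 11:170, 12:161, 13:73, 14:154, 15:30.
Giant-step multiplier: 137^(-16) ≡ 137^(228-16) = 137^212 ≡ 19 (mod 229).
Giant steps γ_i = 132·19^i mod 229: γ_0=132, γ_1=218, γ_2=20, γ_3=151, γ_4=121, γ_5=9, γ_6=171, γ_7=43, γ_8=130, γ_9=180, γ_10=214, γ_11=173, γ_12=81 (in table at j=4).
x = i·n + j = 12·16 + 4 = 196.
Check: 137^196 ≡ 132 (mod 229).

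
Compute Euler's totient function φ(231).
120

231 = 3 × 7 × 11
φ(n) = n × ∏(1 - 1/p) for each prime p dividing n
φ(231) = 231 × (1 - 1/3) × (1 - 1/7) × (1 - 1/11) = 120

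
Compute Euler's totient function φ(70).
24

70 = 2 × 5 × 7
φ(n) = n × ∏(1 - 1/p) for each prime p dividing n
φ(70) = 70 × (1 - 1/2) × (1 - 1/5) × (1 - 1/7) = 24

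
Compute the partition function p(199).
3646072432125

p(n) counts ways to write n as a sum of positive integers (order ignored).
Euler's pentagonal recurrence: p(k) = p(k-1) + p(k-2) - p(k-5) - p(k-7) + p(k-12) + p(k-15) - ... (offsets j(3j∓1)/2, signs ++--, p(0)=1, p(<0)=0).
DP table for k = 0..198: p(0)=1, p(1)=1, p(2)=2, p(3)=3, p(4)=5, p(5)=7, p(6)=11, p(7)=15, p(8)=22, p(9)=30, p(10)=42, p(11)=56, p(12)=77, p(13)=101, p(14)=135, p(15)=176, p(16)=231, p(17)=297, p(18)=385, p(19)=490, p(20)=627, p(21)=792, p(22)=1002, p(23)=1255, p(24)=1575, p(25)=1958, p(26)=2436, p(27)=3010, p(28)=3718, p(29)=4565, p(30)=5604, p(31)=6842, p(32)=8349, p(33)=10143, p(34)=12310, p(35)=14883, p(36)=17977, p(37)=21637, p(38)=26015, p(39)=31185, p(40)=37338, p(41)=44583, p(42)=53174, p(43)=63261, p(44)=75175, p(45)=89134, p(46)=105558, p(47)=124754, p(48)=147273, p(49)=173525, p(50)=204226, p(51)=239943, p(52)=281589, p(53)=329931, p(54)=386155, p(55)=451276, p(56)=526823, p(57)=614154, p(58)=715220, p(59)=831820, p(60)=966467, p(61)=1121505, p(62)=1300156, p(63)=1505499, p(64)=1741630, p(65)=2012558, p(66)=2323520, p(67)=2679689, p(68)=3087735, p(69)=3554345, p(70)=4087968, p(71)=4697205, p(72)=5392783, p(73)=6185689, p(74)=7089500, p(75)=8118264, p(76)=9289091, p(77)=10619863, p(78)=12132164, p(79)=13848650, p(80)=15796476, p(81)=18004327, p(82)=20506255, p(83)=23338469, p(84)=26543660, p(85)=30167357, p(86)=34262962, p(87)=38887673, p(88)=44108109, p(89)=49995925, p(90)=56634173, p(91)=64112359, p(92)=72533807, p(93)=82010177, p(94)=92669720, p(95)=104651419, p(96)=118114304, p(97)=133230930, p(98)=150198136, p(99)=169229875, p(100)=190569292, p(101)=214481126, p(102)=241265379, p(103)=271248950, p(104)=304801365, p(105)=342325709, p(106)=384276336, p(107)=431149389, p(108)=483502844, p(109)=541946240, p(110)=607163746, p(111)=679903203, p(112)=761002156, p(113)=851376628, p(114)=952050665, p(115)=1064144451, p(116)=1188908248, p(117)=1327710076, p(118)=1482074143, p(119)=1653668665, p(120)=1844349560, p(121)=2056148051, p(122)=2291320912, p(123)=2552338241, p(124)=2841940500, p(125)=3163127352, p(126)=3519222692, p(127)=3913864295, p(128)=4351078600, p(129)=4835271870, p(130)=5371315400, p(131)=5964539504, p(132)=6620830889, p(133)=7346629512, p(134)=8149040695, p(135)=9035836076, p(136)=10015581680, p(137)=11097645016, p(138)=12292341831, p(139)=13610949895, p(140)=15065878135, p(141)=16670689208, p(142)=18440293320, p(143)=20390982757, p(144)=22540654445, p(145)=24908858009, p(146)=27517052599, p(147)=30388671978, p(148)=33549419497, p(149)=37027355200, p(150)=40853235313, p(151)=45060624582, p(152)=49686288421, p(153)=54770336324, p(154)=60356673280, p(155)=66493182097, p(156)=73232243759, p(157)=80630964769, p(158)=88751778802, p(159)=97662728555, p(160)=107438159466, p(161)=118159068427, p(162)=129913904637, p(163)=142798995930, p(164)=156919475295, p(165)=172389800255, p(166)=189334822579, p(167)=207890420102, p(168)=228204732751, p(169)=250438925115, p(170)=274768617130, p(171)=301384802048, p(172)=330495499613, p(173)=362326859895, p(174)=397125074750, p(175)=435157697830, p(176)=476715857290, p(177)=522115831195, p(178)=571701605655, p(179)=625846753120, p(180)=684957390936, p(181)=749474411781, p(182)=819876908323, p(183)=896684817527, p(184)=980462880430, p(185)=1071823774337, p(186)=1171432692373, p(187)=1280011042268, p(188)=1398341745571, p(189)=1527273599625, p(190)=1667727404093, p(191)=1820701100652, p(192)=1987276856363, p(193)=2168627105469, p(194)=2366022741845, p(195)=2580840212973, p(196)=2814570987591, p(197)=3068829878530, p(198)=3345365983698.
Final step: p(199) = p(198) + p(197) - p(194) - p(192) + p(187) + p(184) - p(177) - p(173) + p(164) + p(159) - p(148) - p(142) + p(129) + p(122) - p(107) - p(99) + p(82) + p(73) - p(54) - p(44) + p(23) + p(12)
= 3345365983698 + 3068829878530 - 2366022741845 - 1987276856363 + 1280011042268 + 980462880430 - 522115831195 - 362326859895 + 156919475295 + 97662728555 - 33549419497 - 18440293320 + 4835271870 + 2291320912 - 431149389 - 169229875 + 20506255 + 6185689 - 386155 - 75175 + 1255 + 77
= 3646072432125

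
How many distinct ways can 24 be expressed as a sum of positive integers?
1575

p(n) counts ways to write n as a sum of positive integers (order ignored).
Euler's pentagonal recurrence: p(k) = p(k-1) + p(k-2) - p(k-5) - p(k-7) + p(k-12) + p(k-15) - ... (offsets j(3j∓1)/2, signs ++--, p(0)=1, p(<0)=0).
DP table for k = 0..23: p(0)=1, p(1)=1, p(2)=2, p(3)=3, p(4)=5, p(5)=7, p(6)=11, p(7)=15, p(8)=22, p(9)=30, p(10)=42, p(11)=56, p(12)=77, p(13)=101, p(14)=135, p(15)=176, p(16)=231, p(17)=297, p(18)=385, p(19)=490, p(20)=627, p(21)=792, p(22)=1002, p(23)=1255.
Final step: p(24) = p(23) + p(22) - p(19) - p(17) + p(12) + p(9) - p(2)
= 1255 + 1002 - 490 - 297 + 77 + 30 - 2
= 1575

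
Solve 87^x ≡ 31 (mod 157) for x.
38

Baby-step giant-step with step n = ⌈√157⌉ = 13.
Baby steps 87^j mod 157 (j:value) for j=0..12: 0:1, 1:87, 2:33, 3:45, 4:147, 5:72, 6:141, 7:21, 8:100, 9:65, 10:3, 11:104, 12:99.
Giant-step multiplier: 87^(-13) ≡ 87^(156-13) = 87^143 ≡ 107 (mod 157).
Giant steps γ_i = 31·107^i mod 157: γ_0=31, γ_1=20, γ_2=99 (in table at j=12).
x = i·n + j = 2·13 + 12 = 38.
Check: 87^38 ≡ 31 (mod 157).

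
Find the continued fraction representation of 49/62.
[0; 1, 3, 1, 3, 3]

Euclidean algorithm steps:
49 = 0 × 62 + 49
62 = 1 × 49 + 13
49 = 3 × 13 + 10
13 = 1 × 10 + 3
10 = 3 × 3 + 1
3 = 3 × 1 + 0
Continued fraction: [0; 1, 3, 1, 3, 3]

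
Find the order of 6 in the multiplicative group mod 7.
2

7 is prime, so ord(6) divides φ(7) = 6.
Divisors of 6: 1, 2, 3, 6.
Repeated squaring: 6^1 ≡ 6, 6^2 ≡ 1, 6^4 ≡ 1 (mod 7).
Test 6^d mod 7 for each divisor d in increasing order:
6^1 ≡ 6
6^2 ≡ 1  ← first divisor giving 1
The order is 2.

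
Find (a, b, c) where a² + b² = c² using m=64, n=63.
(127, 8064, 8065)

Euclid's formula: a = m² - n², b = 2mn, c = m² + n²
m = 64, n = 63
a = 64² - 63² = 4096 - 3969 = 127
b = 2 × 64 × 63 = 8064
c = 64² + 63² = 4096 + 3969 = 8065
Verification: 127² + 8064² = 16129 + 65028096 = 65044225 = 8065² ✓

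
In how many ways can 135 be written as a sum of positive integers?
9035836076

p(n) counts ways to write n as a sum of positive integers (order ignored).
Euler's pentagonal recurrence: p(k) = p(k-1) + p(k-2) - p(k-5) - p(k-7) + p(k-12) + p(k-15) - ... (offsets j(3j∓1)/2, signs ++--, p(0)=1, p(<0)=0).
DP table for k = 0..134: p(0)=1, p(1)=1, p(2)=2, p(3)=3, p(4)=5, p(5)=7, p(6)=11, p(7)=15, p(8)=22, p(9)=30, p(10)=42, p(11)=56, p(12)=77, p(13)=101, p(14)=135, p(15)=176, p(16)=231, p(17)=297, p(18)=385, p(19)=490, p(20)=627, p(21)=792, p(22)=1002, p(23)=1255, p(24)=1575, p(25)=1958, p(26)=2436, p(27)=3010, p(28)=3718, p(29)=4565, p(30)=5604, p(31)=6842, p(32)=8349, p(33)=10143, p(34)=12310, p(35)=14883, p(36)=17977, p(37)=21637, p(38)=26015, p(39)=31185, p(40)=37338, p(41)=44583, p(42)=53174, p(43)=63261, p(44)=75175, p(45)=89134, p(46)=105558, p(47)=124754, p(48)=147273, p(49)=173525, p(50)=204226, p(51)=239943, p(52)=281589, p(53)=329931, p(54)=386155, p(55)=451276, p(56)=526823, p(57)=614154, p(58)=715220, p(59)=831820, p(60)=966467, p(61)=1121505, p(62)=1300156, p(63)=1505499, p(64)=1741630, p(65)=2012558, p(66)=2323520, p(67)=2679689, p(68)=3087735, p(69)=3554345, p(70)=4087968, p(71)=4697205, p(72)=5392783, p(73)=6185689, p(74)=7089500, p(75)=8118264, p(76)=9289091, p(77)=10619863, p(78)=12132164, p(79)=13848650, p(80)=15796476, p(81)=18004327, p(82)=20506255, p(83)=23338469, p(84)=26543660, p(85)=30167357, p(86)=34262962, p(87)=38887673, p(88)=44108109, p(89)=49995925, p(90)=56634173, p(91)=64112359, p(92)=72533807, p(93)=82010177, p(94)=92669720, p(95)=104651419, p(96)=118114304, p(97)=133230930, p(98)=150198136, p(99)=169229875, p(100)=190569292, p(101)=214481126, p(102)=241265379, p(103)=271248950, p(104)=304801365, p(105)=342325709, p(106)=384276336, p(107)=431149389, p(108)=483502844, p(109)=541946240, p(110)=607163746, p(111)=679903203, p(112)=761002156, p(113)=851376628, p(114)=952050665, p(115)=1064144451, p(116)=1188908248, p(117)=1327710076, p(118)=1482074143, p(119)=1653668665, p(120)=1844349560, p(121)=2056148051, p(122)=2291320912, p(123)=2552338241, p(124)=2841940500, p(125)=3163127352, p(126)=3519222692, p(127)=3913864295, p(128)=4351078600, p(129)=4835271870, p(130)=5371315400, p(131)=5964539504, p(132)=6620830889, p(133)=7346629512, p(134)=8149040695.
Final step: p(135) = p(134) + p(133) - p(130) - p(128) + p(123) + p(120) - p(113) - p(109) + p(100) + p(95) - p(84) - p(78) + p(65) + p(58) - p(43) - p(35) + p(18) + p(9)
= 8149040695 + 7346629512 - 5371315400 - 4351078600 + 2552338241 + 1844349560 - 851376628 - 541946240 + 190569292 + 104651419 - 26543660 - 12132164 + 2012558 + 715220 - 63261 - 14883 + 385 + 30
= 9035836076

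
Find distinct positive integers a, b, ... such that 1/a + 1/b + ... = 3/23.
1/8 + 1/184

Greedy algorithm:
3/23: ceiling(23/3) = 8, use 1/8
1/184: ceiling(184/1) = 184, use 1/184
Result: 3/23 = 1/8 + 1/184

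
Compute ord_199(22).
198

199 is prime, so ord(22) divides φ(199) = 198.
Divisors of 198: 1, 2, 3, 6, 9, 11, 18, 22, 33, 66, 99, 198.
Repeated squaring: 22^1 ≡ 22, 22^2 ≡ 86, 22^4 ≡ 33, 22^8 ≡ 94, 22^16 ≡ 80, 22^32 ≡ 32, 22^64 ≡ 29, 22^128 ≡ 45 (mod 199).
Test 22^d mod 199 for each divisor d in increasing order:
22^1 ≡ 22
22^2 ≡ 86
22^3 = 22^2·22^1 ≡ 101
22^6 = 22^4·22^2 ≡ 52
22^9 = 22^8·22^1 ≡ 78
22^11 = 22^8·22^2·22^1 ≡ 141
22^18 = 22^16·22^2 ≡ 114
22^22 = 22^16·22^4·22^2 ≡ 180
22^33 = 22^32·22^1 ≡ 107
22^66 = 22^64·22^2 ≡ 106
22^99 = 22^64·22^32·22^2·22^1 ≡ 198
22^198 = 22^128·22^64·22^4·22^2 ≡ 1  ← first divisor giving 1
The order is 198.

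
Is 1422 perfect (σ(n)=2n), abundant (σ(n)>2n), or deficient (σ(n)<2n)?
abundant

Proper divisors of 1422: sum = 1 + 2 + 3 + 6 + 9 + 18 + 79 + 158 + 237 + 474 + 711 = 1698
Since 1698 > 1422, 1422 is abundant.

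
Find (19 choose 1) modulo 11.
8

Using Lucas' theorem:
Write n=19 and k=1 in base 11:
n in base 11: [1, 8]
k in base 11: [0, 1]
C(19,1) mod 11 = ∏ C(n_i, k_i) mod 11
Digit binomials (mod 11): C(1,0) = 1; C(8,1) = 8
Product: 1 × 8 = 8 ≡ 8 (mod 11)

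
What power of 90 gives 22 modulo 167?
146

Baby-step giant-step with step n = ⌈√167⌉ = 13.
Baby steps 90^j mod 167 (j:value) for j=0..12: 0:1, 1:90, 2:84, 3:45, 4:42, 5:106, 6:21, 7:53, 8:94, 9:110, 10:47, 11:55, 12:107.
Giant-step multiplier: 90^(-13) ≡ 90^(166-13) = 90^153 ≡ 164 (mod 167).
Giant steps γ_i = 22·164^i mod 167: γ_0=22, γ_1=101, γ_2=31, γ_3=74, γ_4=112, γ_5=165, γ_6=6, γ_7=149, γ_8=54, γ_9=5, γ_10=152, γ_11=45 (in table at j=3).
x = i·n + j = 11·13 + 3 = 146.
Check: 90^146 ≡ 22 (mod 167).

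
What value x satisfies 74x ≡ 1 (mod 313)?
55

gcd(74, 313) = 1, so the inverse exists.
Extended Euclidean algorithm on (313, 74):
313 = 4 × 74 + 17  ⟹  17 = (1)·313 + (-4)·74
74 = 4 × 17 + 6  ⟹  6 = (-4)·313 + (17)·74
17 = 2 × 6 + 5  ⟹  5 = (9)·313 + (-38)·74
6 = 1 × 5 + 1  ⟹  1 = (-13)·313 + (55)·74
So (55)·74 ≡ 1 (mod 313), i.e. 74^(-1) ≡ 55 (mod 313).
Check: 74 × 55 = 4070 ≡ 1 (mod 313)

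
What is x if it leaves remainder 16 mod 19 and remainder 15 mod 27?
339

Using Chinese Remainder Theorem:
M = 19 × 27 = 513
M1 = 27, M2 = 19
y1 = 27^(-1) mod 19 = 12
y2 = 19^(-1) mod 27 = 10
x = (16×27×12 + 15×19×10) mod 513 = 339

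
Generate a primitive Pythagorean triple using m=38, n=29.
(603, 2204, 2285)

Euclid's formula: a = m² - n², b = 2mn, c = m² + n²
m = 38, n = 29
a = 38² - 29² = 1444 - 841 = 603
b = 2 × 38 × 29 = 2204
c = 38² + 29² = 1444 + 841 = 2285
Verification: 603² + 2204² = 363609 + 4857616 = 5221225 = 2285² ✓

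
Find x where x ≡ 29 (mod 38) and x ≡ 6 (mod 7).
181

Using Chinese Remainder Theorem:
M = 38 × 7 = 266
M1 = 7, M2 = 38
y1 = 7^(-1) mod 38 = 11
y2 = 38^(-1) mod 7 = 5
x = (29×7×11 + 6×38×5) mod 266 = 181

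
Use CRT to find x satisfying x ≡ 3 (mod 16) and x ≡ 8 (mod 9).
35

Using Chinese Remainder Theorem:
M = 16 × 9 = 144
M1 = 9, M2 = 16
y1 = 9^(-1) mod 16 = 9
y2 = 16^(-1) mod 9 = 4
x = (3×9×9 + 8×16×4) mod 144 = 35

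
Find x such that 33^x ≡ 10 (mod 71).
62

Baby-step giant-step with step n = ⌈√71⌉ = 9.
Baby steps 33^j mod 71 (j:value) for j=0..8: 0:1, 1:33, 2:24, 3:11, 4:8, 5:51, 6:50, 7:17, 8:64.
Giant-step multiplier: 33^(-9) ≡ 33^(70-9) = 33^61 ≡ 67 (mod 71).
Giant steps γ_i = 10·67^i mod 71: γ_0=10, γ_1=31, γ_2=18, γ_3=70, γ_4=4, γ_5=55, γ_6=64 (in table at j=8).
x = i·n + j = 6·9 + 8 = 62.
Check: 33^62 ≡ 10 (mod 71).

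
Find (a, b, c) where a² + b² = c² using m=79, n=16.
(5985, 2528, 6497)

Euclid's formula: a = m² - n², b = 2mn, c = m² + n²
m = 79, n = 16
a = 79² - 16² = 6241 - 256 = 5985
b = 2 × 79 × 16 = 2528
c = 79² + 16² = 6241 + 256 = 6497
Verification: 5985² + 2528² = 35820225 + 6390784 = 42211009 = 6497² ✓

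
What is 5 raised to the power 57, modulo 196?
41

Repeated squaring. Binary of 57 = 111001.
5^1 ≡ 5 (mod 196); 5^2 ≡ 25 (mod 196); 5^4 ≡ 37 (mod 196); 5^8 ≡ 193 (mod 196); 5^16 ≡ 9 (mod 196); 5^32 ≡ 81 (mod 196)
5^57 = 5^1 × 5^8 × 5^16 × 5^32 ≡ 41 (mod 196)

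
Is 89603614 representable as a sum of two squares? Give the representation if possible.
Not possible

Factorization: 89603614 = 2 × 41 × 103^3
By Fermat: n is sum of two squares iff every prime p ≡ 3 (mod 4) appears to even power.
Prime(s) ≡ 3 (mod 4) with odd exponent: [(103, 3)]
Therefore 89603614 cannot be expressed as a² + b².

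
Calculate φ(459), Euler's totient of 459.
288

459 = 3^3 × 17
φ(n) = n × ∏(1 - 1/p) for each prime p dividing n
φ(459) = 459 × (1 - 1/3) × (1 - 1/17) = 288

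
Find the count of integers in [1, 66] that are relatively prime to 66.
20

66 = 2 × 3 × 11
φ(n) = n × ∏(1 - 1/p) for each prime p dividing n
φ(66) = 66 × (1 - 1/2) × (1 - 1/3) × (1 - 1/11) = 20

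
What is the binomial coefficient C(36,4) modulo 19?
5

Using Lucas' theorem:
Write n=36 and k=4 in base 19:
n in base 19: [1, 17]
k in base 19: [0, 4]
C(36,4) mod 19 = ∏ C(n_i, k_i) mod 19
Digit binomials (mod 19): C(1,0) = 1; C(17,4) = 2380 ≡ 5
Product: 1 × 5 = 5 ≡ 5 (mod 19)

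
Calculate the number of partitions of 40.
37338

p(n) counts ways to write n as a sum of positive integers (order ignored).
Euler's pentagonal recurrence: p(k) = p(k-1) + p(k-2) - p(k-5) - p(k-7) + p(k-12) + p(k-15) - ... (offsets j(3j∓1)/2, signs ++--, p(0)=1, p(<0)=0).
DP table for k = 0..39: p(0)=1, p(1)=1, p(2)=2, p(3)=3, p(4)=5, p(5)=7, p(6)=11, p(7)=15, p(8)=22, p(9)=30, p(10)=42, p(11)=56, p(12)=77, p(13)=101, p(14)=135, p(15)=176, p(16)=231, p(17)=297, p(18)=385, p(19)=490, p(20)=627, p(21)=792, p(22)=1002, p(23)=1255, p(24)=1575, p(25)=1958, p(26)=2436, p(27)=3010, p(28)=3718, p(29)=4565, p(30)=5604, p(31)=6842, p(32)=8349, p(33)=10143, p(34)=12310, p(35)=14883, p(36)=17977, p(37)=21637, p(38)=26015, p(39)=31185.
Final step: p(40) = p(39) + p(38) - p(35) - p(33) + p(28) + p(25) - p(18) - p(14) + p(5) + p(0)
= 31185 + 26015 - 14883 - 10143 + 3718 + 1958 - 385 - 135 + 7 + 1
= 37338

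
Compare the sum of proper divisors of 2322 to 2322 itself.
abundant

Proper divisors of 2322: sum = 1 + 2 + 3 + 6 + 9 + 18 + 27 + 43 + 54 + 86 + 129 + 258 + 387 + 774 + 1161 = 2958
Since 2958 > 2322, 2322 is abundant.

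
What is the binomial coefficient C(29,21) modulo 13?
0

Using Lucas' theorem:
Write n=29 and k=21 in base 13:
n in base 13: [2, 3]
k in base 13: [1, 8]
C(29,21) mod 13 = ∏ C(n_i, k_i) mod 13
Digit binomials (mod 13): C(2,1) = 2; C(3,8) = 0 (k_i > n_i)
Product: 2 × 0 = 0 ≡ 0 (mod 13)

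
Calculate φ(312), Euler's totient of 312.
96

312 = 2^3 × 3 × 13
φ(n) = n × ∏(1 - 1/p) for each prime p dividing n
φ(312) = 312 × (1 - 1/2) × (1 - 1/3) × (1 - 1/13) = 96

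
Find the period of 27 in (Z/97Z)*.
16

97 is prime, so ord(27) divides φ(97) = 96.
Divisors of 96: 1, 2, 3, 4, 6, 8, 12, 16, 24, 32, 48, 96.
Repeated squaring: 27^1 ≡ 27, 27^2 ≡ 50, 27^4 ≡ 75, 27^8 ≡ 96, 27^16 ≡ 1, 27^32 ≡ 1, 27^64 ≡ 1 (mod 97).
Test 27^d mod 97 for each divisor d in increasing order:
27^1 ≡ 27
27^2 ≡ 50
27^3 = 27^2·27^1 ≡ 89
27^4 ≡ 75
27^6 = 27^4·27^2 ≡ 64
27^8 ≡ 96
27^12 = 27^8·27^4 ≡ 22
27^16 ≡ 1  ← first divisor giving 1
The order is 16.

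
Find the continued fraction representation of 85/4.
[21; 4]

Euclidean algorithm steps:
85 = 21 × 4 + 1
4 = 4 × 1 + 0
Continued fraction: [21; 4]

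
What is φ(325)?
240

325 = 5^2 × 13
φ(n) = n × ∏(1 - 1/p) for each prime p dividing n
φ(325) = 325 × (1 - 1/5) × (1 - 1/13) = 240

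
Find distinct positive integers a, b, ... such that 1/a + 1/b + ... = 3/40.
1/14 + 1/280

Greedy algorithm:
3/40: ceiling(40/3) = 14, use 1/14
1/280: ceiling(280/1) = 280, use 1/280
Result: 3/40 = 1/14 + 1/280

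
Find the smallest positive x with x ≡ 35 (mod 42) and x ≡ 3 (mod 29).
119

Using Chinese Remainder Theorem:
M = 42 × 29 = 1218
M1 = 29, M2 = 42
y1 = 29^(-1) mod 42 = 29
y2 = 42^(-1) mod 29 = 9
x = (35×29×29 + 3×42×9) mod 1218 = 119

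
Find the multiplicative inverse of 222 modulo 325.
183

gcd(222, 325) = 1, so the inverse exists.
Extended Euclidean algorithm on (325, 222):
325 = 1 × 222 + 103  ⟹  103 = (1)·325 + (-1)·222
222 = 2 × 103 + 16  ⟹  16 = (-2)·325 + (3)·222
103 = 6 × 16 + 7  ⟹  7 = (13)·325 + (-19)·222
16 = 2 × 7 + 2  ⟹  2 = (-28)·325 + (41)·222
7 = 3 × 2 + 1  ⟹  1 = (97)·325 + (-142)·222
So (-142)·222 ≡ 1 (mod 325), i.e. 222^(-1) ≡ -142 ≡ 183 (mod 325).
Check: 222 × 183 = 40626 ≡ 1 (mod 325)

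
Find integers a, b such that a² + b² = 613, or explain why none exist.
17² + 18² (a=17, b=18)

Factorization: 613 = 613
By Fermat: n is sum of two squares iff every prime p ≡ 3 (mod 4) appears to even power.
All primes ≡ 3 (mod 4) appear to even power.
Search a = 0, 1, 2, … for 613 - a² a perfect square: first hit at a = 17: 613 - 289 = 324 = 18².
613 = 17² + 18² = 289 + 324 ✓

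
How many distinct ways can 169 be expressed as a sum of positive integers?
250438925115

p(n) counts ways to write n as a sum of positive integers (order ignored).
Euler's pentagonal recurrence: p(k) = p(k-1) + p(k-2) - p(k-5) - p(k-7) + p(k-12) + p(k-15) - ... (offsets j(3j∓1)/2, signs ++--, p(0)=1, p(<0)=0).
DP table for k = 0..168: p(0)=1, p(1)=1, p(2)=2, p(3)=3, p(4)=5, p(5)=7, p(6)=11, p(7)=15, p(8)=22, p(9)=30, p(10)=42, p(11)=56, p(12)=77, p(13)=101, p(14)=135, p(15)=176, p(16)=231, p(17)=297, p(18)=385, p(19)=490, p(20)=627, p(21)=792, p(22)=1002, p(23)=1255, p(24)=1575, p(25)=1958, p(26)=2436, p(27)=3010, p(28)=3718, p(29)=4565, p(30)=5604, p(31)=6842, p(32)=8349, p(33)=10143, p(34)=12310, p(35)=14883, p(36)=17977, p(37)=21637, p(38)=26015, p(39)=31185, p(40)=37338, p(41)=44583, p(42)=53174, p(43)=63261, p(44)=75175, p(45)=89134, p(46)=105558, p(47)=124754, p(48)=147273, p(49)=173525, p(50)=204226, p(51)=239943, p(52)=281589, p(53)=329931, p(54)=386155, p(55)=451276, p(56)=526823, p(57)=614154, p(58)=715220, p(59)=831820, p(60)=966467, p(61)=1121505, p(62)=1300156, p(63)=1505499, p(64)=1741630, p(65)=2012558, p(66)=2323520, p(67)=2679689, p(68)=3087735, p(69)=3554345, p(70)=4087968, p(71)=4697205, p(72)=5392783, p(73)=6185689, p(74)=7089500, p(75)=8118264, p(76)=9289091, p(77)=10619863, p(78)=12132164, p(79)=13848650, p(80)=15796476, p(81)=18004327, p(82)=20506255, p(83)=23338469, p(84)=26543660, p(85)=30167357, p(86)=34262962, p(87)=38887673, p(88)=44108109, p(89)=49995925, p(90)=56634173, p(91)=64112359, p(92)=72533807, p(93)=82010177, p(94)=92669720, p(95)=104651419, p(96)=118114304, p(97)=133230930, p(98)=150198136, p(99)=169229875, p(100)=190569292, p(101)=214481126, p(102)=241265379, p(103)=271248950, p(104)=304801365, p(105)=342325709, p(106)=384276336, p(107)=431149389, p(108)=483502844, p(109)=541946240, p(110)=607163746, p(111)=679903203, p(112)=761002156, p(113)=851376628, p(114)=952050665, p(115)=1064144451, p(116)=1188908248, p(117)=1327710076, p(118)=1482074143, p(119)=1653668665, p(120)=1844349560, p(121)=2056148051, p(122)=2291320912, p(123)=2552338241, p(124)=2841940500, p(125)=3163127352, p(126)=3519222692, p(127)=3913864295, p(128)=4351078600, p(129)=4835271870, p(130)=5371315400, p(131)=5964539504, p(132)=6620830889, p(133)=7346629512, p(134)=8149040695, p(135)=9035836076, p(136)=10015581680, p(137)=11097645016, p(138)=12292341831, p(139)=13610949895, p(140)=15065878135, p(141)=16670689208, p(142)=18440293320, p(143)=20390982757, p(144)=22540654445, p(145)=24908858009, p(146)=27517052599, p(147)=30388671978, p(148)=33549419497, p(149)=37027355200, p(150)=40853235313, p(151)=45060624582, p(152)=49686288421, p(153)=54770336324, p(154)=60356673280, p(155)=66493182097, p(156)=73232243759, p(157)=80630964769, p(158)=88751778802, p(159)=97662728555, p(160)=107438159466, p(161)=118159068427, p(162)=129913904637, p(163)=142798995930, p(164)=156919475295, p(165)=172389800255, p(166)=189334822579, p(167)=207890420102, p(168)=228204732751.
Final step: p(169) = p(168) + p(167) - p(164) - p(162) + p(157) + p(154) - p(147) - p(143) + p(134) + p(129) - p(118) - p(112) + p(99) + p(92) - p(77) - p(69) + p(52) + p(43) - p(24) - p(14)
= 228204732751 + 207890420102 - 156919475295 - 129913904637 + 80630964769 + 60356673280 - 30388671978 - 20390982757 + 8149040695 + 4835271870 - 1482074143 - 761002156 + 169229875 + 72533807 - 10619863 - 3554345 + 281589 + 63261 - 1575 - 135
= 250438925115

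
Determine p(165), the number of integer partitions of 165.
172389800255

p(n) counts ways to write n as a sum of positive integers (order ignored).
Euler's pentagonal recurrence: p(k) = p(k-1) + p(k-2) - p(k-5) - p(k-7) + p(k-12) + p(k-15) - ... (offsets j(3j∓1)/2, signs ++--, p(0)=1, p(<0)=0).
DP table for k = 0..164: p(0)=1, p(1)=1, p(2)=2, p(3)=3, p(4)=5, p(5)=7, p(6)=11, p(7)=15, p(8)=22, p(9)=30, p(10)=42, p(11)=56, p(12)=77, p(13)=101, p(14)=135, p(15)=176, p(16)=231, p(17)=297, p(18)=385, p(19)=490, p(20)=627, p(21)=792, p(22)=1002, p(23)=1255, p(24)=1575, p(25)=1958, p(26)=2436, p(27)=3010, p(28)=3718, p(29)=4565, p(30)=5604, p(31)=6842, p(32)=8349, p(33)=10143, p(34)=12310, p(35)=14883, p(36)=17977, p(37)=21637, p(38)=26015, p(39)=31185, p(40)=37338, p(41)=44583, p(42)=53174, p(43)=63261, p(44)=75175, p(45)=89134, p(46)=105558, p(47)=124754, p(48)=147273, p(49)=173525, p(50)=204226, p(51)=239943, p(52)=281589, p(53)=329931, p(54)=386155, p(55)=451276, p(56)=526823, p(57)=614154, p(58)=715220, p(59)=831820, p(60)=966467, p(61)=1121505, p(62)=1300156, p(63)=1505499, p(64)=1741630, p(65)=2012558, p(66)=2323520, p(67)=2679689, p(68)=3087735, p(69)=3554345, p(70)=4087968, p(71)=4697205, p(72)=5392783, p(73)=6185689, p(74)=7089500, p(75)=8118264, p(76)=9289091, p(77)=10619863, p(78)=12132164, p(79)=13848650, p(80)=15796476, p(81)=18004327, p(82)=20506255, p(83)=23338469, p(84)=26543660, p(85)=30167357, p(86)=34262962, p(87)=38887673, p(88)=44108109, p(89)=49995925, p(90)=56634173, p(91)=64112359, p(92)=72533807, p(93)=82010177, p(94)=92669720, p(95)=104651419, p(96)=118114304, p(97)=133230930, p(98)=150198136, p(99)=169229875, p(100)=190569292, p(101)=214481126, p(102)=241265379, p(103)=271248950, p(104)=304801365, p(105)=342325709, p(106)=384276336, p(107)=431149389, p(108)=483502844, p(109)=541946240, p(110)=607163746, p(111)=679903203, p(112)=761002156, p(113)=851376628, p(114)=952050665, p(115)=1064144451, p(116)=1188908248, p(117)=1327710076, p(118)=1482074143, p(119)=1653668665, p(120)=1844349560, p(121)=2056148051, p(122)=2291320912, p(123)=2552338241, p(124)=2841940500, p(125)=3163127352, p(126)=3519222692, p(127)=3913864295, p(128)=4351078600, p(129)=4835271870, p(130)=5371315400, p(131)=5964539504, p(132)=6620830889, p(133)=7346629512, p(134)=8149040695, p(135)=9035836076, p(136)=10015581680, p(137)=11097645016, p(138)=12292341831, p(139)=13610949895, p(140)=15065878135, p(141)=16670689208, p(142)=18440293320, p(143)=20390982757, p(144)=22540654445, p(145)=24908858009, p(146)=27517052599, p(147)=30388671978, p(148)=33549419497, p(149)=37027355200, p(150)=40853235313, p(151)=45060624582, p(152)=49686288421, p(153)=54770336324, p(154)=60356673280, p(155)=66493182097, p(156)=73232243759, p(157)=80630964769, p(158)=88751778802, p(159)=97662728555, p(160)=107438159466, p(161)=118159068427, p(162)=129913904637, p(163)=142798995930, p(164)=156919475295.
Final step: p(165) = p(164) + p(163) - p(160) - p(158) + p(153) + p(150) - p(143) - p(139) + p(130) + p(125) - p(114) - p(108) + p(95) + p(88) - p(73) - p(65) + p(48) + p(39) - p(20) - p(10)
= 156919475295 + 142798995930 - 107438159466 - 88751778802 + 54770336324 + 40853235313 - 20390982757 - 13610949895 + 5371315400 + 3163127352 - 952050665 - 483502844 + 104651419 + 44108109 - 6185689 - 2012558 + 147273 + 31185 - 627 - 42
= 172389800255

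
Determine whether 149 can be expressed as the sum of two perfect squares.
7² + 10² (a=7, b=10)

Factorization: 149 = 149
By Fermat: n is sum of two squares iff every prime p ≡ 3 (mod 4) appears to even power.
All primes ≡ 3 (mod 4) appear to even power.
Search a = 0, 1, 2, … for 149 - a² a perfect square: first hit at a = 7: 149 - 49 = 100 = 10².
149 = 7² + 10² = 49 + 100 ✓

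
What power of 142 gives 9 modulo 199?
46

Baby-step giant-step with step n = ⌈√199⌉ = 15.
Baby steps 142^j mod 199 (j:value) for j=0..14: 0:1, 1:142, 2:65, 3:76, 4:46, 5:164, 6:5, 7:113, 8:126, 9:181, 10:31, 11:24, 12:25, 13:167, 14:33.
Giant-step multiplier: 142^(-15) ≡ 142^(198-15) = 142^183 ≡ 42 (mod 199).
Giant steps γ_i = 9·42^i mod 199: γ_0=9, γ_1=179, γ_2=155, γ_3=142 (in table at j=1).
x = i·n + j = 3·15 + 1 = 46.
Check: 142^46 ≡ 9 (mod 199).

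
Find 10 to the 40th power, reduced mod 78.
16

Repeated squaring. Binary of 40 = 101000.
10^1 ≡ 10 (mod 78); 10^2 ≡ 22 (mod 78); 10^4 ≡ 16 (mod 78); 10^8 ≡ 22 (mod 78); 10^16 ≡ 16 (mod 78); 10^32 ≡ 22 (mod 78)
10^40 = 10^8 × 10^32 ≡ 16 (mod 78)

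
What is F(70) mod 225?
35

Matrix identity: Q^n = [[F_(n+1), F_n], [F_n, F_(n-1)]] with Q = [[1,1],[1,0]].
n = 70 = 1000110₂. Square-and-multiply, entries mod 225:
Q^1 = [[1,1],[1,0]]
Q^2 = (Q^1)² = [[2,1],[1,1]]
Q^4 = (Q^2)² = [[5,3],[3,2]]
Q^8 = (Q^4)² = [[34,21],[21,13]]
Q^17 = (Q^8)²·Q = [[109,22],[22,87]]
Q^35 = (Q^17)²·Q = [[27,215],[215,37]]
Q^70 = (Q^35)² = [[154,35],[35,119]]
F_70 mod 225 = Q^70[0][1] = 35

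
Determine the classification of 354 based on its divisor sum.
abundant

Proper divisors of 354: sum = 1 + 2 + 3 + 6 + 59 + 118 + 177 = 366
Since 366 > 354, 354 is abundant.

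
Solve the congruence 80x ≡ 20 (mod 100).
x ≡ 4 (mod 5)

gcd(80, 100) = 20, which divides 20, so solutions exist.
Divide through by 20: 4x ≡ 1 (mod 5).
Find 4^(-1) mod 5 by the extended Euclidean algorithm:
5 = 1 × 4 + 1  ⟹  1 = (1)·5 + (-1)·4
So (-1)·4 ≡ 1 (mod 5), i.e. 4^(-1) ≡ -1 ≡ 4 (mod 5).
x ≡ 4 × 1 = 4 ≡ 4 (mod 5).
Check: 80 × 4 = 320 ≡ 20 (mod 100).
x ≡ 4 (mod 5), giving 20 solutions mod 100.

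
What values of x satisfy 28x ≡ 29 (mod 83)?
x ≡ 4 (mod 83)

gcd(28, 83) = 1, which divides 29, so solutions exist.
Find 28^(-1) mod 83 by the extended Euclidean algorithm:
83 = 2 × 28 + 27  ⟹  27 = (1)·83 + (-2)·28
28 = 1 × 27 + 1  ⟹  1 = (-1)·83 + (3)·28
So (3)·28 ≡ 1 (mod 83), i.e. 28^(-1) ≡ 3 (mod 83).
x ≡ 3 × 29 = 87 ≡ 4 (mod 83).
Check: 28 × 4 = 112 ≡ 29 (mod 83).
Unique solution: x ≡ 4 (mod 83)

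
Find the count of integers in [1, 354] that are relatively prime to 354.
116

354 = 2 × 3 × 59
φ(n) = n × ∏(1 - 1/p) for each prime p dividing n
φ(354) = 354 × (1 - 1/2) × (1 - 1/3) × (1 - 1/59) = 116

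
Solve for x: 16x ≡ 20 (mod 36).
x ≡ 8 (mod 9)

gcd(16, 36) = 4, which divides 20, so solutions exist.
Divide through by 4: 4x ≡ 5 (mod 9).
Find 4^(-1) mod 9 by the extended Euclidean algorithm:
9 = 2 × 4 + 1  ⟹  1 = (1)·9 + (-2)·4
So (-2)·4 ≡ 1 (mod 9), i.e. 4^(-1) ≡ -2 ≡ 7 (mod 9).
x ≡ 7 × 5 = 35 ≡ 8 (mod 9).
Check: 16 × 8 = 128 ≡ 20 (mod 36).
x ≡ 8 (mod 9), giving 4 solutions mod 36.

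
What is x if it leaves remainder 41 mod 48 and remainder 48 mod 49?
2057

Using Chinese Remainder Theorem:
M = 48 × 49 = 2352
M1 = 49, M2 = 48
y1 = 49^(-1) mod 48 = 1
y2 = 48^(-1) mod 49 = 48
x = (41×49×1 + 48×48×48) mod 2352 = 2057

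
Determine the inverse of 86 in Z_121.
38

gcd(86, 121) = 1, so the inverse exists.
Extended Euclidean algorithm on (121, 86):
121 = 1 × 86 + 35  ⟹  35 = (1)·121 + (-1)·86
86 = 2 × 35 + 16  ⟹  16 = (-2)·121 + (3)·86
35 = 2 × 16 + 3  ⟹  3 = (5)·121 + (-7)·86
16 = 5 × 3 + 1  ⟹  1 = (-27)·121 + (38)·86
So (38)·86 ≡ 1 (mod 121), i.e. 86^(-1) ≡ 38 (mod 121).
Check: 86 × 38 = 3268 ≡ 1 (mod 121)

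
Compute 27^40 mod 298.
85

Repeated squaring. Binary of 40 = 101000.
27^1 ≡ 27 (mod 298); 27^2 ≡ 133 (mod 298); 27^4 ≡ 107 (mod 298); 27^8 ≡ 125 (mod 298); 27^16 ≡ 129 (mod 298); 27^32 ≡ 251 (mod 298)
27^40 = 27^8 × 27^32 ≡ 85 (mod 298)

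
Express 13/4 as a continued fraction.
[3; 4]

Euclidean algorithm steps:
13 = 3 × 4 + 1
4 = 4 × 1 + 0
Continued fraction: [3; 4]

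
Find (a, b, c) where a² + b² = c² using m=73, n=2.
(5325, 292, 5333)

Euclid's formula: a = m² - n², b = 2mn, c = m² + n²
m = 73, n = 2
a = 73² - 2² = 5329 - 4 = 5325
b = 2 × 73 × 2 = 292
c = 73² + 2² = 5329 + 4 = 5333
Verification: 5325² + 292² = 28355625 + 85264 = 28440889 = 5333² ✓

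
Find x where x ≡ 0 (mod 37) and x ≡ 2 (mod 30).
962

Using Chinese Remainder Theorem:
M = 37 × 30 = 1110
M1 = 30, M2 = 37
y1 = 30^(-1) mod 37 = 21
y2 = 37^(-1) mod 30 = 13
x = (0×30×21 + 2×37×13) mod 1110 = 962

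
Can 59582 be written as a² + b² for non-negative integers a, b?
Not possible

Factorization: 59582 = 2 × 31^3
By Fermat: n is sum of two squares iff every prime p ≡ 3 (mod 4) appears to even power.
Prime(s) ≡ 3 (mod 4) with odd exponent: [(31, 3)]
Therefore 59582 cannot be expressed as a² + b².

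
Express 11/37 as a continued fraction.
[0; 3, 2, 1, 3]

Euclidean algorithm steps:
11 = 0 × 37 + 11
37 = 3 × 11 + 4
11 = 2 × 4 + 3
4 = 1 × 3 + 1
3 = 3 × 1 + 0
Continued fraction: [0; 3, 2, 1, 3]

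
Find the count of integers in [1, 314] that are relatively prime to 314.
156

314 = 2 × 157
φ(n) = n × ∏(1 - 1/p) for each prime p dividing n
φ(314) = 314 × (1 - 1/2) × (1 - 1/157) = 156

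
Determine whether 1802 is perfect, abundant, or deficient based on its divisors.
deficient

Proper divisors of 1802: sum = 1 + 2 + 17 + 34 + 53 + 106 + 901 = 1114
Since 1114 < 1802, 1802 is deficient.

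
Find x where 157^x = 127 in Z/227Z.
203

Baby-step giant-step with step n = ⌈√227⌉ = 16.
Baby steps 157^j mod 227 (j:value) for j=0..15: 0:1, 1:157, 2:133, 3:224, 4:210, 5:55, 6:9, 7:51, 8:62, 9:200, 10:74, 11:41, 12:81, 13:5, 14:104, 15:211.
Giant-step multiplier: 157^(-16) ≡ 157^(226-16) = 157^210 ≡ 121 (mod 227).
Giant steps γ_i = 127·121^i mod 227: γ_0=127, γ_1=158, γ_2=50, γ_3=148, γ_4=202, γ_5=153, γ_6=126, γ_7=37, γ_8=164, γ_9=95, γ_10=145, γ_11=66, γ_12=41 (in table at j=11).
x = i·n + j = 12·16 + 11 = 203.
Check: 157^203 ≡ 127 (mod 227).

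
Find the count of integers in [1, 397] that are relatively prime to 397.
396

397 = 397
φ(n) = n × ∏(1 - 1/p) for each prime p dividing n
φ(397) = 397 × (1 - 1/397) = 396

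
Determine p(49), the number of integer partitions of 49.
173525

p(n) counts ways to write n as a sum of positive integers (order ignored).
Euler's pentagonal recurrence: p(k) = p(k-1) + p(k-2) - p(k-5) - p(k-7) + p(k-12) + p(k-15) - ... (offsets j(3j∓1)/2, signs ++--, p(0)=1, p(<0)=0).
DP table for k = 0..48: p(0)=1, p(1)=1, p(2)=2, p(3)=3, p(4)=5, p(5)=7, p(6)=11, p(7)=15, p(8)=22, p(9)=30, p(10)=42, p(11)=56, p(12)=77, p(13)=101, p(14)=135, p(15)=176, p(16)=231, p(17)=297, p(18)=385, p(19)=490, p(20)=627, p(21)=792, p(22)=1002, p(23)=1255, p(24)=1575, p(25)=1958, p(26)=2436, p(27)=3010, p(28)=3718, p(29)=4565, p(30)=5604, p(31)=6842, p(32)=8349, p(33)=10143, p(34)=12310, p(35)=14883, p(36)=17977, p(37)=21637, p(38)=26015, p(39)=31185, p(40)=37338, p(41)=44583, p(42)=53174, p(43)=63261, p(44)=75175, p(45)=89134, p(46)=105558, p(47)=124754, p(48)=147273.
Final step: p(49) = p(48) + p(47) - p(44) - p(42) + p(37) + p(34) - p(27) - p(23) + p(14) + p(9)
= 147273 + 124754 - 75175 - 53174 + 21637 + 12310 - 3010 - 1255 + 135 + 30
= 173525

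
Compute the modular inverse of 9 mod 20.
9

gcd(9, 20) = 1, so the inverse exists.
Extended Euclidean algorithm on (20, 9):
20 = 2 × 9 + 2  ⟹  2 = (1)·20 + (-2)·9
9 = 4 × 2 + 1  ⟹  1 = (-4)·20 + (9)·9
So (9)·9 ≡ 1 (mod 20), i.e. 9^(-1) ≡ 9 (mod 20).
Check: 9 × 9 = 81 ≡ 1 (mod 20)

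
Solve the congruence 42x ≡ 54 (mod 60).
x ≡ 7 (mod 10)

gcd(42, 60) = 6, which divides 54, so solutions exist.
Divide through by 6: 7x ≡ 9 (mod 10).
Find 7^(-1) mod 10 by the extended Euclidean algorithm:
10 = 1 × 7 + 3  ⟹  3 = (1)·10 + (-1)·7
7 = 2 × 3 + 1  ⟹  1 = (-2)·10 + (3)·7
So (3)·7 ≡ 1 (mod 10), i.e. 7^(-1) ≡ 3 (mod 10).
x ≡ 3 × 9 = 27 ≡ 7 (mod 10).
Check: 42 × 7 = 294 ≡ 54 (mod 60).
x ≡ 7 (mod 10), giving 6 solutions mod 60.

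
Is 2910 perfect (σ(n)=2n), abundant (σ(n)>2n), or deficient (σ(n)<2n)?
abundant

Proper divisors of 2910: sum = 1 + 2 + 3 + 5 + 6 + 10 + 15 + 30 + 97 + 194 + 291 + 485 + 582 + 970 + 1455 = 4146
Since 4146 > 2910, 2910 is abundant.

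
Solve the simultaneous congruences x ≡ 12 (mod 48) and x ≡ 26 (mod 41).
108

Using Chinese Remainder Theorem:
M = 48 × 41 = 1968
M1 = 41, M2 = 48
y1 = 41^(-1) mod 48 = 41
y2 = 48^(-1) mod 41 = 6
x = (12×41×41 + 26×48×6) mod 1968 = 108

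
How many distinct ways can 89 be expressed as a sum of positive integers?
49995925

p(n) counts ways to write n as a sum of positive integers (order ignored).
Euler's pentagonal recurrence: p(k) = p(k-1) + p(k-2) - p(k-5) - p(k-7) + p(k-12) + p(k-15) - ... (offsets j(3j∓1)/2, signs ++--, p(0)=1, p(<0)=0).
DP table for k = 0..88: p(0)=1, p(1)=1, p(2)=2, p(3)=3, p(4)=5, p(5)=7, p(6)=11, p(7)=15, p(8)=22, p(9)=30, p(10)=42, p(11)=56, p(12)=77, p(13)=101, p(14)=135, p(15)=176, p(16)=231, p(17)=297, p(18)=385, p(19)=490, p(20)=627, p(21)=792, p(22)=1002, p(23)=1255, p(24)=1575, p(25)=1958, p(26)=2436, p(27)=3010, p(28)=3718, p(29)=4565, p(30)=5604, p(31)=6842, p(32)=8349, p(33)=10143, p(34)=12310, p(35)=14883, p(36)=17977, p(37)=21637, p(38)=26015, p(39)=31185, p(40)=37338, p(41)=44583, p(42)=53174, p(43)=63261, p(44)=75175, p(45)=89134, p(46)=105558, p(47)=124754, p(48)=147273, p(49)=173525, p(50)=204226, p(51)=239943, p(52)=281589, p(53)=329931, p(54)=386155, p(55)=451276, p(56)=526823, p(57)=614154, p(58)=715220, p(59)=831820, p(60)=966467, p(61)=1121505, p(62)=1300156, p(63)=1505499, p(64)=1741630, p(65)=2012558, p(66)=2323520, p(67)=2679689, p(68)=3087735, p(69)=3554345, p(70)=4087968, p(71)=4697205, p(72)=5392783, p(73)=6185689, p(74)=7089500, p(75)=8118264, p(76)=9289091, p(77)=10619863, p(78)=12132164, p(79)=13848650, p(80)=15796476, p(81)=18004327, p(82)=20506255, p(83)=23338469, p(84)=26543660, p(85)=30167357, p(86)=34262962, p(87)=38887673, p(88)=44108109.
Final step: p(89) = p(88) + p(87) - p(84) - p(82) + p(77) + p(74) - p(67) - p(63) + p(54) + p(49) - p(38) - p(32) + p(19) + p(12)
= 44108109 + 38887673 - 26543660 - 20506255 + 10619863 + 7089500 - 2679689 - 1505499 + 386155 + 173525 - 26015 - 8349 + 490 + 77
= 49995925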